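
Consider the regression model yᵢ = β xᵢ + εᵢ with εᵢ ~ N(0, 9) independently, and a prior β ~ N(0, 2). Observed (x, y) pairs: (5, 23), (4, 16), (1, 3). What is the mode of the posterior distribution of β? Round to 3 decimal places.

β̂_MAP = 3.914

log p(β | y) = −Σ(yᵢ − βxᵢ)²/(2·9) − β²/(2·2) + const.
Setting the derivative to zero: Σxᵢ(yᵢ − βxᵢ)/9 − β/2 = 0, so β = Σxᵢyᵢ / (Σxᵢ² + σ²/τ²).
Σxᵢyᵢ = 5·23 + 4·16 + 1·3 = 182; Σxᵢ² = 42; σ²/τ² = 4.5.
β̂_MAP = 182 / (42 + 4.5) = 182/46.5 ≈ 3.914.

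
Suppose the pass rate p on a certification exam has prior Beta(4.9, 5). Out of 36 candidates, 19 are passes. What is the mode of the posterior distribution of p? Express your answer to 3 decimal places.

p̂_MAP = 0.522

Prior: Beta(4.9, 5).
Data: 19 successes in 36 trials. The binomial likelihood contributes p^19(1−p)^17, so the posterior is Beta(4.9+19, 5+17) = Beta(23.9, 22).
For Beta(a, b) with a, b > 1 the mode is (a−1)/(a+b−2) = 22.9/43.9 ≈ 0.522.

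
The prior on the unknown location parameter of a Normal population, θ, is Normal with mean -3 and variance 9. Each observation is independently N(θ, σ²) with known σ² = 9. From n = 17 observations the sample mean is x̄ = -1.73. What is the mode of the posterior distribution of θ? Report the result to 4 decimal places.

n = 17, x̄ = -1.73.
For a Normal prior and Normal likelihood with known variance, the posterior is Normal; its mode equals its mean, the precision-weighted average.
Prior precision 1/σ₀² = 1/9; data precision n/σ² = 17/9.
θ̂ = ((1/9)·(-3) + (17/9)·(-1.73)) / (1/9 + 17/9) = (-3241/900)/2 = -3241/1800 ≈ -1.8006.

θ̂_MAP = -1.8006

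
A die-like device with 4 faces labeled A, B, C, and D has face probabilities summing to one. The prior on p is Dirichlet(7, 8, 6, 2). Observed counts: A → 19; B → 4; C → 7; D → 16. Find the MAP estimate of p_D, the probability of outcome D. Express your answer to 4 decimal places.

MAP estimate of p_D = 0.2615

The posterior is Dirichlet(αᵢ + nᵢ) = Dirichlet(26, 12, 13, 18).
For a Dirichlet(a₁,…,a_K) with all aᵢ > 1, the mode has j-th component (aⱼ − 1)/(Σaᵢ − K).
Here Σaᵢ = 69 and K = 4, so p_D = (18 − 1)/(69 − 4) = 17/65 ≈ 0.2615.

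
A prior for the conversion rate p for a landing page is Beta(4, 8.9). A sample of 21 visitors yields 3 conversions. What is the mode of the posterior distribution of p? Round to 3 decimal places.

Prior: Beta(4, 8.9).
Data: 3 successes in 21 trials. The binomial likelihood contributes p^3(1−p)^18, so the posterior is Beta(4+3, 8.9+18) = Beta(7, 26.9).
For Beta(a, b) with a, b > 1 the mode is (a−1)/(a+b−2) = 6/31.9 ≈ 0.188.

p̂_MAP = 0.188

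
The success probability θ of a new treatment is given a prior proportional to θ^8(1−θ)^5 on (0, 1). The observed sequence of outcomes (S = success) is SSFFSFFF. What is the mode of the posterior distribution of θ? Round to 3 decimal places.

θ̂_MAP = 0.524

The prior density ∝ θ^8(1−θ)^5 is the kernel of Beta(9, 6).
Data: 3 successes in 8 trials (from the sequence). The binomial likelihood contributes θ^3(1−θ)^5, so the posterior is Beta(9+3, 6+5) = Beta(12, 11).
For Beta(a, b) with a, b > 1 the mode is (a−1)/(a+b−2) = 11/21 ≈ 0.524.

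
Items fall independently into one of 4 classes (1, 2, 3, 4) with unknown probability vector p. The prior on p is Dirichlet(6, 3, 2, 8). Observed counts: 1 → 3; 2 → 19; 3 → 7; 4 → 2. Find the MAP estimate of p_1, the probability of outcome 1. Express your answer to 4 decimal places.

MAP estimate: 0.1739

The posterior is Dirichlet(αᵢ + nᵢ) = Dirichlet(9, 22, 9, 10).
For a Dirichlet(a₁,…,a_K) with all aᵢ > 1, the mode has j-th component (aⱼ − 1)/(Σaᵢ − K).
Here Σaᵢ = 50 and K = 4, so p_1 = (9 − 1)/(50 − 4) = 8/46 ≈ 0.1739.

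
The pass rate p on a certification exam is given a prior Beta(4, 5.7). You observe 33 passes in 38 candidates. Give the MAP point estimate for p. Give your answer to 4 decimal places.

Prior: Beta(4, 5.7).
Data: 33 successes in 38 trials. The binomial likelihood contributes p^33(1−p)^5, so the posterior is Beta(4+33, 5.7+5) = Beta(37, 10.7).
For Beta(a, b) with a, b > 1 the mode is (a−1)/(a+b−2) = 36/45.7 ≈ 0.7877.

p̂_MAP = 0.7877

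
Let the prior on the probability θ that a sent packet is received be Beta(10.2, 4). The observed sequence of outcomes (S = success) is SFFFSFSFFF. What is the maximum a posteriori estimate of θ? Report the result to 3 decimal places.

θ̂_MAP = 0.550

Prior: Beta(10.2, 4).
Data: 3 successes in 10 trials (from the sequence). The binomial likelihood contributes θ^3(1−θ)^7, so the posterior is Beta(10.2+3, 4+7) = Beta(13.2, 11).
For Beta(a, b) with a, b > 1 the mode is (a−1)/(a+b−2) = 12.2/22.2 ≈ 0.550.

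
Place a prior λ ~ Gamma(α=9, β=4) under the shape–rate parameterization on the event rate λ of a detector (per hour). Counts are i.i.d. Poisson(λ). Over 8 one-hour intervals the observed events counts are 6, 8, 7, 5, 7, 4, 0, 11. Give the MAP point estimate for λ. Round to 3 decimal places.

λ̂_MAP = 4.667

Σxᵢ = 6+8+7+5+7+4+0+11 = 48, with n = 8.
Posterior ∝ λ^8e^(−4λ) · λ^48e^(−8λ) = λ^56e^(−12λ), i.e. Gamma(shape=57, rate=12).
The mode of a Gamma(a, b) with a ≥ 1 (shape–rate) is (a−1)/b = 56/12 ≈ 4.667.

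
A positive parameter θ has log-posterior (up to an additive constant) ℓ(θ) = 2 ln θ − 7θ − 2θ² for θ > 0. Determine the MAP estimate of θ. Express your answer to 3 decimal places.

θ̂_MAP = 0.250

ℓ'(θ) = 2/θ − 7 − 4θ. Setting this to zero and multiplying by θ: 4θ² + 7θ − 2 = 0.
θ = (−7 + √(7² + 4·4·2)) / (2·4) = (−7 + √81) / 8 = (−7 + 9)/8 = 1/4.
ℓ''(θ) = −2/θ² − 4 < 0, confirming a maximum.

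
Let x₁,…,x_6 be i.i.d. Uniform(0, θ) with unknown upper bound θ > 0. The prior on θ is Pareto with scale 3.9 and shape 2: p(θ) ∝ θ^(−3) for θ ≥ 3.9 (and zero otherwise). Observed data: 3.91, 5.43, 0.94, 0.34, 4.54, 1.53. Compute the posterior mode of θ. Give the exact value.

θ̂_MAP = 5.43

The Uniform(0, θ) likelihood is θ^(−n) for θ ≥ max(xᵢ), zero otherwise. Here max(xᵢ) = 5.43.
Posterior ∝ θ^(−3) · θ^(−6) = θ^(−9) on θ ≥ max(3.9, 5.43) = 5.43.
This density is strictly decreasing in θ, so the posterior mode lies at the lower boundary of the support.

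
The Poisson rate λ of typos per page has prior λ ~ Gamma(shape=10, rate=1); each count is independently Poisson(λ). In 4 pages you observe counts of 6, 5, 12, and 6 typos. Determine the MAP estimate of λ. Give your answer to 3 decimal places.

Σxᵢ = 6+5+12+6 = 29, with n = 4.
Posterior ∝ λ^9e^(−1λ) · λ^29e^(−4λ) = λ^38e^(−5λ), i.e. Gamma(shape=39, rate=5).
The mode of a Gamma(a, b) with a ≥ 1 (shape–rate) is (a−1)/b = 38/5 ≈ 7.600.

λ̂_MAP = 7.600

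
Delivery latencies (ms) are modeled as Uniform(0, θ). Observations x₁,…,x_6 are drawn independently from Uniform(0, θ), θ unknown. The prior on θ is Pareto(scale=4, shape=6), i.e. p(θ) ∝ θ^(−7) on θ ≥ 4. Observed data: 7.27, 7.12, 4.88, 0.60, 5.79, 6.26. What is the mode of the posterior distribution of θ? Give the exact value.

The Uniform(0, θ) likelihood is θ^(−n) for θ ≥ max(xᵢ), zero otherwise. Here max(xᵢ) = 7.27.
Posterior ∝ θ^(−7) · θ^(−6) = θ^(−13) on θ ≥ max(4, 7.27) = 7.27.
This density is strictly decreasing in θ, so the posterior mode lies at the lower boundary of the support.

θ̂_MAP = 7.27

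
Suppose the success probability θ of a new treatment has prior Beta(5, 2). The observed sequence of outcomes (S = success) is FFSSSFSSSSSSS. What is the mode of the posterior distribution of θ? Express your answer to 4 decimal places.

θ̂_MAP = 0.7778

Prior: Beta(5, 2).
Data: 10 successes in 13 trials (from the sequence). The binomial likelihood contributes θ^10(1−θ)^3, so the posterior is Beta(5+10, 2+3) = Beta(15, 5).
For Beta(a, b) with a, b > 1 the mode is (a−1)/(a+b−2) = 14/18 ≈ 0.7778.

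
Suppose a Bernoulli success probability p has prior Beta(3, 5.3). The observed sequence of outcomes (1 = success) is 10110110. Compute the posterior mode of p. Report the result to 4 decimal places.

p̂_MAP = 0.4895

Prior: Beta(3, 5.3).
Data: 5 successes in 8 trials (from the sequence). The binomial likelihood contributes p^5(1−p)^3, so the posterior is Beta(3+5, 5.3+3) = Beta(8, 8.3).
For Beta(a, b) with a, b > 1 the mode is (a−1)/(a+b−2) = 7/14.3 ≈ 0.4895.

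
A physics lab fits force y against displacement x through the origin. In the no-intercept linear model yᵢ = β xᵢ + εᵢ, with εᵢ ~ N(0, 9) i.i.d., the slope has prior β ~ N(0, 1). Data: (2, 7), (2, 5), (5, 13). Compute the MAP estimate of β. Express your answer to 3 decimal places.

log p(β | y) = −Σ(yᵢ − βxᵢ)²/(2·9) − β²/(2·1) + const.
Setting the derivative to zero: Σxᵢ(yᵢ − βxᵢ)/9 − β/1 = 0, so β = Σxᵢyᵢ / (Σxᵢ² + σ²/τ²).
Σxᵢyᵢ = 2·7 + 2·5 + 5·13 = 89; Σxᵢ² = 33; σ²/τ² = 9.
β̂_MAP = 89 / (33 + 9) = 89/42 ≈ 2.119.

β̂_MAP = 2.119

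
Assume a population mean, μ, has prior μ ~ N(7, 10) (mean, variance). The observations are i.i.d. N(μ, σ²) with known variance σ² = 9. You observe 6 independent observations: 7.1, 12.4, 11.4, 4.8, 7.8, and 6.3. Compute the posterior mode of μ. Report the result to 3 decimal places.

μ̂_MAP = 8.130

n = 6; x̄ = (7.1 + 12.4 + 11.4 + 4.8 + 7.8 + 6.3)/6 = 49.8/6 = 8.3.
For a Normal prior and Normal likelihood with known variance, the posterior is Normal; its mode equals its mean, the precision-weighted average.
Prior precision 1/σ₀² = 1/10 = 0.1; data precision n/σ² = 6/9 = 2/3.
μ̂ = (0.1·7 + (2/3)·8.3) / (0.1 + 2/3) = (187/30)/(23/30) = 187/23 ≈ 8.130.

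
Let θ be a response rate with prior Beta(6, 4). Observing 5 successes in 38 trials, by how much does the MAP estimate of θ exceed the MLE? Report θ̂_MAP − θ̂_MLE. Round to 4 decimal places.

MAP − MLE = 0.0858

Posterior is Beta(11, 37); MAP = (11−1)/(48−2) = 10/46 ≈ 0.21739.
MLE ignores the prior: θ̂_MLE = k/n = 5/38 ≈ 0.13158.
Difference = 10/46 − 5/38 = 75/874 ≈ 0.0858.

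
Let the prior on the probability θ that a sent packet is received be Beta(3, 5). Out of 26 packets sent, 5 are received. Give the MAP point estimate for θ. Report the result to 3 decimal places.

Prior: Beta(3, 5).
Data: 5 successes in 26 trials. The binomial likelihood contributes θ^5(1−θ)^21, so the posterior is Beta(3+5, 5+21) = Beta(8, 26).
For Beta(a, b) with a, b > 1 the mode is (a−1)/(a+b−2) = 7/32 ≈ 0.219.

θ̂_MAP = 0.219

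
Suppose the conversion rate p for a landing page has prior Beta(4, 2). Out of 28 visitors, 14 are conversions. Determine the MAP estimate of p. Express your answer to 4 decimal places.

Prior: Beta(4, 2).
Data: 14 successes in 28 trials. The binomial likelihood contributes p^14(1−p)^14, so the posterior is Beta(4+14, 2+14) = Beta(18, 16).
For Beta(a, b) with a, b > 1 the mode is (a−1)/(a+b−2) = 17/32 ≈ 0.5313.

p̂_MAP = 0.5313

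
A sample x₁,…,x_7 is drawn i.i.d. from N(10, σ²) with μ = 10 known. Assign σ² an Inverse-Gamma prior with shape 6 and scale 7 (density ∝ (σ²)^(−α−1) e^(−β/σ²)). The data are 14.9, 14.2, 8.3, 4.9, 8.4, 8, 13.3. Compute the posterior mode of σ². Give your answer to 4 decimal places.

Sum of squared deviations about the known mean: SS = (14.9−10)² + (14.2−10)² + (8.3−10)² + (4.9−10)² + (8.4−10)² + (8−10)² + (13.3−10)² = 88.
The Normal likelihood contributes (σ²)^(−n/2) exp(−SS/(2σ²)), so the posterior is Inverse-Gamma(α + n/2, β + SS/2) = Inverse-Gamma(9.5, 51).
The mode of Inverse-Gamma(a, b) is b/(a+1) = 51/10.5 ≈ 4.8571.

σ̂²_MAP = 4.8571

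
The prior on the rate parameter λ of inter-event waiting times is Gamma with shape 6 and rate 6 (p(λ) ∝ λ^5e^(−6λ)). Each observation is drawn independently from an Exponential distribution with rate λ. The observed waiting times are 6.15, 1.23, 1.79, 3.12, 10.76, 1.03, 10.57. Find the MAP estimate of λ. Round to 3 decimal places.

λ̂_MAP = 0.295

The Exponential(rate=λ) likelihood is ∝ λ^n e^(−λΣtᵢ). Here n = 7 and Σtᵢ = 6.15 + 1.23 + 1.79 + 3.12 + 10.76 + 1.03 + 10.57 = 34.65.
Posterior ∝ λ^5e^(−6λ) · λ^7e^(−34.65λ) = λ^12e^(−40.65λ), i.e. Gamma(13, 40.65).
Mode = (a−1)/b = 12/40.65 ≈ 0.295.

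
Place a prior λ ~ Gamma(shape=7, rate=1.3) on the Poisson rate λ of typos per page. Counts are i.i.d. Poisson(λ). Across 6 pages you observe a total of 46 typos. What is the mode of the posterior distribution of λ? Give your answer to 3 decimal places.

Σxᵢ = 46, n = 6.
Posterior ∝ λ^6e^(−1.3λ) · λ^46e^(−6λ) = λ^52e^(−7.3λ), i.e. Gamma(shape=53, rate=7.3).
The mode of a Gamma(a, b) with a ≥ 1 (shape–rate) is (a−1)/b = 52/7.3 ≈ 7.123.

λ̂_MAP = 7.123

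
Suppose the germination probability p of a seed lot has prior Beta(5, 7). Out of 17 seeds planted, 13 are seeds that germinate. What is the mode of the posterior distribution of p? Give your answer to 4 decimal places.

Prior: Beta(5, 7).
Data: 13 successes in 17 trials. The binomial likelihood contributes p^13(1−p)^4, so the posterior is Beta(5+13, 7+4) = Beta(18, 11).
For Beta(a, b) with a, b > 1 the mode is (a−1)/(a+b−2) = 17/27 ≈ 0.6296.

p̂_MAP = 0.6296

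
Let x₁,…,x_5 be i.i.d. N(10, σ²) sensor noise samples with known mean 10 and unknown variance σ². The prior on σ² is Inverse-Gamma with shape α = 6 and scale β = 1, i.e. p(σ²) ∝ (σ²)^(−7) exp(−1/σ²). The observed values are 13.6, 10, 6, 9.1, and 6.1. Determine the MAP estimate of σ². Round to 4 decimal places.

σ̂²_MAP = 2.4726

Sum of squared deviations about the known mean: SS = (13.6−10)² + (10−10)² + (6−10)² + (9.1−10)² + (6.1−10)² = 44.98.
The Normal likelihood contributes (σ²)^(−n/2) exp(−SS/(2σ²)), so the posterior is Inverse-Gamma(α + n/2, β + SS/2) = Inverse-Gamma(8.5, 23.49).
The mode of Inverse-Gamma(a, b) is b/(a+1) = 23.49/9.5 ≈ 2.4726.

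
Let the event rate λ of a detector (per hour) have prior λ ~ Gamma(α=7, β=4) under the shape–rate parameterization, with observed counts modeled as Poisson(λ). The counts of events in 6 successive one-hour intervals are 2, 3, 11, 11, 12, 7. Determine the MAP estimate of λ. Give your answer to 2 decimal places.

λ̂_MAP = 5.20

Σxᵢ = 2+3+11+11+12+7 = 46, with n = 6.
Posterior ∝ λ^6e^(−4λ) · λ^46e^(−6λ) = λ^52e^(−10λ), i.e. Gamma(shape=53, rate=10).
The mode of a Gamma(a, b) with a ≥ 1 (shape–rate) is (a−1)/b = 52/10 ≈ 5.20.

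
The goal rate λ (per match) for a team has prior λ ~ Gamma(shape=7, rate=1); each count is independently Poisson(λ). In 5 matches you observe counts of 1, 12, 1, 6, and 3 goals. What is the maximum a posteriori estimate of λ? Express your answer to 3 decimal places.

Σxᵢ = 1+12+1+6+3 = 23, with n = 5.
Posterior ∝ λ^6e^(−1λ) · λ^23e^(−5λ) = λ^29e^(−6λ), i.e. Gamma(shape=30, rate=6).
The mode of a Gamma(a, b) with a ≥ 1 (shape–rate) is (a−1)/b = 29/6 ≈ 4.833.

λ̂_MAP = 4.833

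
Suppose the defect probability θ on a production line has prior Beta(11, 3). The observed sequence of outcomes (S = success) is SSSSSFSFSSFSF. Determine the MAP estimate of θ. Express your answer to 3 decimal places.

θ̂_MAP = 0.760

Prior: Beta(11, 3).
Data: 9 successes in 13 trials (from the sequence). The binomial likelihood contributes θ^9(1−θ)^4, so the posterior is Beta(11+9, 3+4) = Beta(20, 7).
For Beta(a, b) with a, b > 1 the mode is (a−1)/(a+b−2) = 19/25 ≈ 0.760.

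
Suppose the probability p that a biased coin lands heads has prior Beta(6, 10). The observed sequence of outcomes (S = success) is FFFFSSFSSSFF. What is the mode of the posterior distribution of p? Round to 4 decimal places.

p̂_MAP = 0.3846

Prior: Beta(6, 10).
Data: 5 successes in 12 trials (from the sequence). The binomial likelihood contributes p^5(1−p)^7, so the posterior is Beta(6+5, 10+7) = Beta(11, 17).
For Beta(a, b) with a, b > 1 the mode is (a−1)/(a+b−2) = 10/26 ≈ 0.3846.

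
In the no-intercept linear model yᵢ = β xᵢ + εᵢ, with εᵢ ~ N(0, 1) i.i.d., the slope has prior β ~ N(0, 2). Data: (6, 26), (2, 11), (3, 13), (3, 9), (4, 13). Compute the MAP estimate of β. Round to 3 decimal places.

β̂_MAP = 3.973

log p(β | y) = −Σ(yᵢ − βxᵢ)²/(2·1) − β²/(2·2) + const.
Setting the derivative to zero: Σxᵢ(yᵢ − βxᵢ)/1 − β/2 = 0, so β = Σxᵢyᵢ / (Σxᵢ² + σ²/τ²).
Σxᵢyᵢ = 6·26 + 2·11 + 3·13 + 3·9 + 4·13 = 296; Σxᵢ² = 74; σ²/τ² = 0.5.
β̂_MAP = 296 / (74 + 0.5) = 296/74.5 ≈ 3.973.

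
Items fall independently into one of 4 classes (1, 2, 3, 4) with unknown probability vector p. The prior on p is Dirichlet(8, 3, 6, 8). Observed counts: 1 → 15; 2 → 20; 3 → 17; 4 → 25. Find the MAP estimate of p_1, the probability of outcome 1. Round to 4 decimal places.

MAP estimate: 0.2245

The posterior is Dirichlet(αᵢ + nᵢ) = Dirichlet(23, 23, 23, 33).
For a Dirichlet(a₁,…,a_K) with all aᵢ > 1, the mode has j-th component (aⱼ − 1)/(Σaᵢ − K).
Here Σaᵢ = 102 and K = 4, so p_1 = (23 − 1)/(102 − 4) = 22/98 ≈ 0.2245.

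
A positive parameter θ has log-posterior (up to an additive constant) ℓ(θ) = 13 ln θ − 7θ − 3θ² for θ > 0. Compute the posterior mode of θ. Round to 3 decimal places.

θ̂_MAP = 1.000

ℓ'(θ) = 13/θ − 7 − 6θ. Setting this to zero and multiplying by θ: 6θ² + 7θ − 13 = 0.
θ = (−7 + √(7² + 4·6·13)) / (2·6) = (−7 + √361) / 12 = (−7 + 19)/12 = 1.
ℓ''(θ) = −13/θ² − 6 < 0, confirming a maximum.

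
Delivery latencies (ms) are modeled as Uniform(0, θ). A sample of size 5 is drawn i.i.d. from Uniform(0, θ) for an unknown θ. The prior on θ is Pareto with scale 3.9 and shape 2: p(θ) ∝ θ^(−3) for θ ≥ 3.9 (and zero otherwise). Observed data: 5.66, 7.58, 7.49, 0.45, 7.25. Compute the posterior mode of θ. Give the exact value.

θ̂_MAP = 7.58

The Uniform(0, θ) likelihood is θ^(−n) for θ ≥ max(xᵢ), zero otherwise. Here max(xᵢ) = 7.58.
Posterior ∝ θ^(−3) · θ^(−5) = θ^(−8) on θ ≥ max(3.9, 7.58) = 7.58.
This density is strictly decreasing in θ, so the posterior mode lies at the lower boundary of the support.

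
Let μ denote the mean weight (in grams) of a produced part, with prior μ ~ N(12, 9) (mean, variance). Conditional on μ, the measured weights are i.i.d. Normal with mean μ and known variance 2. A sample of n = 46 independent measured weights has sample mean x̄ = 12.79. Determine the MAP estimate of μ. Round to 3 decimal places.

μ̂_MAP = 12.786

n = 46, x̄ = 12.79.
For a Normal prior and Normal likelihood with known variance, the posterior is Normal; its mode equals its mean, the precision-weighted average.
Prior precision 1/σ₀² = 1/9; data precision n/σ² = 46/2 = 23.
μ̂ = ((1/9)·12 + 23·12.79) / (1/9 + 23) = (88651/300)/(208/9) = 265953/20800 ≈ 12.786.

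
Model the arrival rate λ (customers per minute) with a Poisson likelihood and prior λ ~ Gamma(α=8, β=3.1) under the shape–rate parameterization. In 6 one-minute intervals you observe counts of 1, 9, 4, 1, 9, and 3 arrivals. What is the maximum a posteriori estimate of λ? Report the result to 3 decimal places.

Σxᵢ = 1+9+4+1+9+3 = 27, with n = 6.
Posterior ∝ λ^7e^(−3.1λ) · λ^27e^(−6λ) = λ^34e^(−9.1λ), i.e. Gamma(shape=35, rate=9.1).
The mode of a Gamma(a, b) with a ≥ 1 (shape–rate) is (a−1)/b = 34/9.1 ≈ 3.736.

λ̂_MAP = 3.736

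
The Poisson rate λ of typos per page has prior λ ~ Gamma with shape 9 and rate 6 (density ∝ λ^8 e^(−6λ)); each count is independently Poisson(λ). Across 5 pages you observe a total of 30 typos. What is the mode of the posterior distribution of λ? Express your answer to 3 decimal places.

Σxᵢ = 30, n = 5.
Posterior ∝ λ^8e^(−6λ) · λ^30e^(−5λ) = λ^38e^(−11λ), i.e. Gamma(shape=39, rate=11).
The mode of a Gamma(a, b) with a ≥ 1 (shape–rate) is (a−1)/b = 38/11 ≈ 3.455.

λ̂_MAP = 3.455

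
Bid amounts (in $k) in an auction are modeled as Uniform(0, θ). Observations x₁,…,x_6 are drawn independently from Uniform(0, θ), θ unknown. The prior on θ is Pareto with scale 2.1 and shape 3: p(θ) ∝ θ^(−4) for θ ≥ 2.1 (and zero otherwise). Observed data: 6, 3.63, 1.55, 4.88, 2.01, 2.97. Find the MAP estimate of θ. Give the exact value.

θ̂_MAP = 6

The Uniform(0, θ) likelihood is θ^(−n) for θ ≥ max(xᵢ), zero otherwise. Here max(xᵢ) = 6.
Posterior ∝ θ^(−4) · θ^(−6) = θ^(−10) on θ ≥ max(2.1, 6) = 6.
This density is strictly decreasing in θ, so the posterior mode lies at the lower boundary of the support.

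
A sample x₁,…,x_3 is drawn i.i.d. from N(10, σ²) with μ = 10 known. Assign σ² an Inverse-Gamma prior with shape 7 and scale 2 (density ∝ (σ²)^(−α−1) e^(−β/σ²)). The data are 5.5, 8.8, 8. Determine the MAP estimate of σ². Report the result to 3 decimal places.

σ̂²_MAP = 1.563

Sum of squared deviations about the known mean: SS = (5.5−10)² + (8.8−10)² + (8−10)² = 25.69.
The Normal likelihood contributes (σ²)^(−n/2) exp(−SS/(2σ²)), so the posterior is Inverse-Gamma(α + n/2, β + SS/2) = Inverse-Gamma(8.5, 14.845).
The mode of Inverse-Gamma(a, b) is b/(a+1) = 14.845/9.5 ≈ 1.563.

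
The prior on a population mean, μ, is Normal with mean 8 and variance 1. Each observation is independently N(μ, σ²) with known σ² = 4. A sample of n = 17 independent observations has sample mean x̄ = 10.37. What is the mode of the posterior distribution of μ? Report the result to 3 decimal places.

μ̂_MAP = 9.919

n = 17, x̄ = 10.37.
For a Normal prior and Normal likelihood with known variance, the posterior is Normal; its mode equals its mean, the precision-weighted average.
Prior precision 1/σ₀² = 1/1 = 1; data precision n/σ² = 17/4 = 4.25.
μ̂ = (1·8 + 4.25·10.37) / (1 + 4.25) = 52.0725/5.25 = 6943/700 ≈ 9.919.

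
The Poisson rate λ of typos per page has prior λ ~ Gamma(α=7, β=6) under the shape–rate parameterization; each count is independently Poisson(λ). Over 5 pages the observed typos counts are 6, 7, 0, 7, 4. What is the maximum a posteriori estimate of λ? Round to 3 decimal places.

λ̂_MAP = 2.727

Σxᵢ = 6+7+0+7+4 = 24, with n = 5.
Posterior ∝ λ^6e^(−6λ) · λ^24e^(−5λ) = λ^30e^(−11λ), i.e. Gamma(shape=31, rate=11).
The mode of a Gamma(a, b) with a ≥ 1 (shape–rate) is (a−1)/b = 30/11 ≈ 2.727.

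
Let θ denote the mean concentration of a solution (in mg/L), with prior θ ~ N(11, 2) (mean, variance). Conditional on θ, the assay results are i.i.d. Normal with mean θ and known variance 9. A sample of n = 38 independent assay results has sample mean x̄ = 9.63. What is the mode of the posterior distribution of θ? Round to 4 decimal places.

n = 38, x̄ = 9.63.
For a Normal prior and Normal likelihood with known variance, the posterior is Normal; its mode equals its mean, the precision-weighted average.
Prior precision 1/σ₀² = 1/2 = 0.5; data precision n/σ² = 38/9.
θ̂ = (0.5·11 + (38/9)·9.63) / (0.5 + 38/9) = 46.16/(85/18) = 20772/2125 ≈ 9.7751.

θ̂_MAP = 9.7751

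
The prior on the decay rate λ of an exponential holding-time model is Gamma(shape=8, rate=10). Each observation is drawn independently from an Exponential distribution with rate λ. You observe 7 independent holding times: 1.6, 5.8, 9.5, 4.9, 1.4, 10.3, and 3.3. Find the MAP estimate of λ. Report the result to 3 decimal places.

The Exponential(rate=λ) likelihood is ∝ λ^n e^(−λΣtᵢ). Here n = 7 and Σtᵢ = 1.6 + 5.8 + 9.5 + 4.9 + 1.4 + 10.3 + 3.3 = 36.8.
Posterior ∝ λ^7e^(−10λ) · λ^7e^(−36.8λ) = λ^14e^(−46.8λ), i.e. Gamma(15, 46.8).
Mode = (a−1)/b = 14/46.8 ≈ 0.299.

λ̂_MAP = 0.299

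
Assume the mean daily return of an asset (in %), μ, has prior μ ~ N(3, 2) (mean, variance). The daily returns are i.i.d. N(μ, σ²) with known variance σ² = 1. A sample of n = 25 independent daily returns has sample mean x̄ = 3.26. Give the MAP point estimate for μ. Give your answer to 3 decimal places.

μ̂_MAP = 3.255

n = 25, x̄ = 3.26.
For a Normal prior and Normal likelihood with known variance, the posterior is Normal; its mode equals its mean, the precision-weighted average.
Prior precision 1/σ₀² = 1/2 = 0.5; data precision n/σ² = 25/1 = 25.
μ̂ = (0.5·3 + 25·3.26) / (0.5 + 25) = 83/25.5 = 166/51 ≈ 3.255.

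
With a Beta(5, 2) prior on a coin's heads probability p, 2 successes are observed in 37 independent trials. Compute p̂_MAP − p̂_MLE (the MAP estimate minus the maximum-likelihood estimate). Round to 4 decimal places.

Posterior is Beta(7, 37); MAP = (7−1)/(44−2) = 6/42 ≈ 0.14286.
MLE ignores the prior: p̂_MLE = k/n = 2/37 ≈ 0.05405.
Difference = 6/42 − 2/37 = 23/259 ≈ 0.0888.

MAP − MLE = 0.0888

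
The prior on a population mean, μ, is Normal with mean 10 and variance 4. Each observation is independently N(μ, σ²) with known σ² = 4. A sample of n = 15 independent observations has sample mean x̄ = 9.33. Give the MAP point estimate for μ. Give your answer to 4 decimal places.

μ̂_MAP = 9.3719

n = 15, x̄ = 9.33.
For a Normal prior and Normal likelihood with known variance, the posterior is Normal; its mode equals its mean, the precision-weighted average.
Prior precision 1/σ₀² = 1/4 = 0.25; data precision n/σ² = 15/4 = 3.75.
μ̂ = (0.25·10 + 3.75·9.33) / (0.25 + 3.75) = 37.4875/4 = 9.371875 ≈ 9.3719.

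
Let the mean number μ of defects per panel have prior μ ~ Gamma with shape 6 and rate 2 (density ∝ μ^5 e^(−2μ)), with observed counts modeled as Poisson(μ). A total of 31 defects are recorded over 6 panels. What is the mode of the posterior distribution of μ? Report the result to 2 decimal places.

Σxᵢ = 31, n = 6.
Posterior ∝ μ^5e^(−2μ) · μ^31e^(−6μ) = μ^36e^(−8μ), i.e. Gamma(shape=37, rate=8).
The mode of a Gamma(a, b) with a ≥ 1 (shape–rate) is (a−1)/b = 36/8 ≈ 4.50.

μ̂_MAP = 4.50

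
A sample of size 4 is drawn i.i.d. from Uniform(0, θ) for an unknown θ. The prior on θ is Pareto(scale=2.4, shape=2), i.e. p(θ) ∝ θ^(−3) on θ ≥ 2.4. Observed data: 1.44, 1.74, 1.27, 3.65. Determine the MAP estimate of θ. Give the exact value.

θ̂_MAP = 3.65

The Uniform(0, θ) likelihood is θ^(−n) for θ ≥ max(xᵢ), zero otherwise. Here max(xᵢ) = 3.65.
Posterior ∝ θ^(−3) · θ^(−4) = θ^(−7) on θ ≥ max(2.4, 3.65) = 3.65.
This density is strictly decreasing in θ, so the posterior mode lies at the lower boundary of the support.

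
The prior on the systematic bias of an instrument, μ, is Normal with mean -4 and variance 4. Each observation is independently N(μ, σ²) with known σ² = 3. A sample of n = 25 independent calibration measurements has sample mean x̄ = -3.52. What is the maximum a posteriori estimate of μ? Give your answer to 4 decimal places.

μ̂_MAP = -3.5340

n = 25, x̄ = -3.52.
For a Normal prior and Normal likelihood with known variance, the posterior is Normal; its mode equals its mean, the precision-weighted average.
Prior precision 1/σ₀² = 1/4 = 0.25; data precision n/σ² = 25/3.
μ̂ = (0.25·(-4) + (25/3)·(-3.52)) / (0.25 + 25/3) = (-91/3)/(103/12) = -364/103 ≈ -3.5340.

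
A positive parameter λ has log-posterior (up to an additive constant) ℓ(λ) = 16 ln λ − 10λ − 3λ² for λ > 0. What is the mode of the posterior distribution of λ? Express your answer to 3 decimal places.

ℓ'(λ) = 16/λ − 10 − 6λ. Setting this to zero and multiplying by λ: 6λ² + 10λ − 16 = 0.
λ = (−10 + √(10² + 4·6·16)) / (2·6) = (−10 + √484) / 12 = (−10 + 22)/12 = 1.
ℓ''(λ) = −16/λ² − 6 < 0, confirming a maximum.

λ̂_MAP = 1.000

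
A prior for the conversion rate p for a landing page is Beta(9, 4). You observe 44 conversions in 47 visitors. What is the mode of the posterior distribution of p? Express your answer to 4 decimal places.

p̂_MAP = 0.8966

Prior: Beta(9, 4).
Data: 44 successes in 47 trials. The binomial likelihood contributes p^44(1−p)^3, so the posterior is Beta(9+44, 4+3) = Beta(53, 7).
For Beta(a, b) with a, b > 1 the mode is (a−1)/(a+b−2) = 52/58 ≈ 0.8966.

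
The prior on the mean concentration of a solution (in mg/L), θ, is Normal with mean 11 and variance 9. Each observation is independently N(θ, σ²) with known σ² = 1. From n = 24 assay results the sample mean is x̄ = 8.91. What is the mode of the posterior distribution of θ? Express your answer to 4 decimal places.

n = 24, x̄ = 8.91.
For a Normal prior and Normal likelihood with known variance, the posterior is Normal; its mode equals its mean, the precision-weighted average.
Prior precision 1/σ₀² = 1/9; data precision n/σ² = 24/1 = 24.
θ̂ = ((1/9)·11 + 24·8.91) / (1/9 + 24) = (48389/225)/(217/9) = 48389/5425 ≈ 8.9196.

θ̂_MAP = 8.9196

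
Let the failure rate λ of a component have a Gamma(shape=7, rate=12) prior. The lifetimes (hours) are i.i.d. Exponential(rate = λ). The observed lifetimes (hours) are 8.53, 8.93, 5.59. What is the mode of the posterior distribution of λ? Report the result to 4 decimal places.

The Exponential(rate=λ) likelihood is ∝ λ^n e^(−λΣtᵢ). Here n = 3 and Σtᵢ = 8.53 + 8.93 + 5.59 = 23.05.
Posterior ∝ λ^6e^(−12λ) · λ^3e^(−23.05λ) = λ^9e^(−35.05λ), i.e. Gamma(10, 35.05).
Mode = (a−1)/b = 9/35.05 ≈ 0.2568.

λ̂_MAP = 0.2568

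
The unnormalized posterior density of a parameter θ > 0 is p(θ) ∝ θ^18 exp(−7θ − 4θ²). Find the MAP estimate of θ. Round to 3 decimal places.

ℓ'(θ) = 18/θ − 7 − 8θ. Setting this to zero and multiplying by θ: 8θ² + 7θ − 18 = 0.
θ = (−7 + √(7² + 4·8·18)) / (2·8) = (−7 + √625) / 16 = (−7 + 25)/16 = 9/8.
ℓ''(θ) = −18/θ² − 8 < 0, confirming a maximum.

θ̂_MAP = 1.125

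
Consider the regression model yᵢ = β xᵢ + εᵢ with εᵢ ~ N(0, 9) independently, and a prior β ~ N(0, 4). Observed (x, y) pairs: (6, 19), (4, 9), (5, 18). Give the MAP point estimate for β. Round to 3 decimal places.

β̂_MAP = 3.028

log p(β | y) = −Σ(yᵢ − βxᵢ)²/(2·9) − β²/(2·4) + const.
Setting the derivative to zero: Σxᵢ(yᵢ − βxᵢ)/9 − β/4 = 0, so β = Σxᵢyᵢ / (Σxᵢ² + σ²/τ²).
Σxᵢyᵢ = 6·19 + 4·9 + 5·18 = 240; Σxᵢ² = 77; σ²/τ² = 2.25.
β̂_MAP = 240 / (77 + 2.25) = 240/79.25 ≈ 3.028.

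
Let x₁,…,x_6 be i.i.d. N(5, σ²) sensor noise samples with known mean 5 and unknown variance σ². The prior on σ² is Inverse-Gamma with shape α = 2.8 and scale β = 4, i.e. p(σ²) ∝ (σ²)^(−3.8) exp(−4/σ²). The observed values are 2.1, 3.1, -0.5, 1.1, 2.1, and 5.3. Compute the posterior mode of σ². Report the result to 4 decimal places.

σ̂²_MAP = 5.4397

Sum of squared deviations about the known mean: SS = (2.1−5)² + (3.1−5)² + (-0.5−5)² + (1.1−5)² + (2.1−5)² + (5.3−5)² = 65.98.
The Normal likelihood contributes (σ²)^(−n/2) exp(−SS/(2σ²)), so the posterior is Inverse-Gamma(α + n/2, β + SS/2) = Inverse-Gamma(5.8, 36.99).
The mode of Inverse-Gamma(a, b) is b/(a+1) = 36.99/6.8 ≈ 5.4397.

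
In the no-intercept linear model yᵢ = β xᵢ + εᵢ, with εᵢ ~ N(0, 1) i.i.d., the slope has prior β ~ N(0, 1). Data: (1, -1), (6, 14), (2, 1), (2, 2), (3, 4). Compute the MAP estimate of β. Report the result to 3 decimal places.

log p(β | y) = −Σ(yᵢ − βxᵢ)²/(2·1) − β²/(2·1) + const.
Setting the derivative to zero: Σxᵢ(yᵢ − βxᵢ)/1 − β/1 = 0, so β = Σxᵢyᵢ / (Σxᵢ² + σ²/τ²).
Σxᵢyᵢ = 1·(-1) + 6·14 + 2·1 + 2·2 + 3·4 = 101; Σxᵢ² = 54; σ²/τ² = 1.
β̂_MAP = 101 / (54 + 1) = 101/55 ≈ 1.836.

β̂_MAP = 1.836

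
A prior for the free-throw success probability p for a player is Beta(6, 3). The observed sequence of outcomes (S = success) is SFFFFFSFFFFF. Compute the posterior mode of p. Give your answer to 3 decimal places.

p̂_MAP = 0.368

Prior: Beta(6, 3).
Data: 2 successes in 12 trials (from the sequence). The binomial likelihood contributes p^2(1−p)^10, so the posterior is Beta(6+2, 3+10) = Beta(8, 13).
For Beta(a, b) with a, b > 1 the mode is (a−1)/(a+b−2) = 7/19 ≈ 0.368.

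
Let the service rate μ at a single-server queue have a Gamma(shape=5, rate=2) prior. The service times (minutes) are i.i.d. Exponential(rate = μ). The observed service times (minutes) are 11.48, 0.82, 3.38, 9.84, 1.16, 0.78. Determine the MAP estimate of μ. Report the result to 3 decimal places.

The Exponential(rate=μ) likelihood is ∝ μ^n e^(−μΣtᵢ). Here n = 6 and Σtᵢ = 11.48 + 0.82 + 3.38 + 9.84 + 1.16 + 0.78 = 27.46.
Posterior ∝ μ^4e^(−2μ) · μ^6e^(−27.46μ) = μ^10e^(−29.46μ), i.e. Gamma(11, 29.46).
Mode = (a−1)/b = 10/29.46 ≈ 0.339.

μ̂_MAP = 0.339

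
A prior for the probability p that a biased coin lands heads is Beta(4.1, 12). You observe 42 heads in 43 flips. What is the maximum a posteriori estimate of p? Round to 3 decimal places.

p̂_MAP = 0.790

Prior: Beta(4.1, 12).
Data: 42 successes in 43 trials. The binomial likelihood contributes p^42(1−p)^1, so the posterior is Beta(4.1+42, 12+1) = Beta(46.1, 13).
For Beta(a, b) with a, b > 1 the mode is (a−1)/(a+b−2) = 45.1/57.1 ≈ 0.790.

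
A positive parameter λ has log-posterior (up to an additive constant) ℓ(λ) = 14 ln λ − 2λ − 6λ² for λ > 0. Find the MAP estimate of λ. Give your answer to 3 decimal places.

λ̂_MAP = 1.000

ℓ'(λ) = 14/λ − 2 − 12λ. Setting this to zero and multiplying by λ: 12λ² + 2λ − 14 = 0.
λ = (−2 + √(2² + 4·12·14)) / (2·12) = (−2 + √676) / 24 = (−2 + 26)/24 = 1.
ℓ''(λ) = −14/λ² − 12 < 0, confirming a maximum.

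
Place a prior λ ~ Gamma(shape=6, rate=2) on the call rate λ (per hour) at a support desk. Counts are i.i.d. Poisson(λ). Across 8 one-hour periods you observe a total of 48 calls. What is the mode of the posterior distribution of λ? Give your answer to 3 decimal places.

Σxᵢ = 48, n = 8.
Posterior ∝ λ^5e^(−2λ) · λ^48e^(−8λ) = λ^53e^(−10λ), i.e. Gamma(shape=54, rate=10).
The mode of a Gamma(a, b) with a ≥ 1 (shape–rate) is (a−1)/b = 53/10 ≈ 5.300.

λ̂_MAP = 5.300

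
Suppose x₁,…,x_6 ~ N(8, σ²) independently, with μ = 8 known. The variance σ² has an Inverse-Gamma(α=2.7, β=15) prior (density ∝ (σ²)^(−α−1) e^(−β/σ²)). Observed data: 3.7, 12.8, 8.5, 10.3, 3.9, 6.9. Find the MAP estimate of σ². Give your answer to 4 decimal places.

Sum of squared deviations about the known mean: SS = (3.7−8)² + (12.8−8)² + (8.5−8)² + (10.3−8)² + (3.9−8)² + (6.9−8)² = 65.09.
The Normal likelihood contributes (σ²)^(−n/2) exp(−SS/(2σ²)), so the posterior is Inverse-Gamma(α + n/2, β + SS/2) = Inverse-Gamma(5.7, 47.545).
The mode of Inverse-Gamma(a, b) is b/(a+1) = 47.545/6.7 ≈ 7.0963.

σ̂²_MAP = 7.0963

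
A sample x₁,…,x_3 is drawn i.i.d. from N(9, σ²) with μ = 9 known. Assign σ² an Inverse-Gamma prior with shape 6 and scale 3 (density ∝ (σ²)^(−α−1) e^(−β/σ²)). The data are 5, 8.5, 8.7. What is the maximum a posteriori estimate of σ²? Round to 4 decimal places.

Sum of squared deviations about the known mean: SS = (5−9)² + (8.5−9)² + (8.7−9)² = 16.34.
The Normal likelihood contributes (σ²)^(−n/2) exp(−SS/(2σ²)), so the posterior is Inverse-Gamma(α + n/2, β + SS/2) = Inverse-Gamma(7.5, 11.17).
The mode of Inverse-Gamma(a, b) is b/(a+1) = 11.17/8.5 ≈ 1.3141.

σ̂²_MAP = 1.3141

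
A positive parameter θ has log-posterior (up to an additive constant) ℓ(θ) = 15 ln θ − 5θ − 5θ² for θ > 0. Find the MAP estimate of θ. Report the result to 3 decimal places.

θ̂_MAP = 1.000

ℓ'(θ) = 15/θ − 5 − 10θ. Setting this to zero and multiplying by θ: 10θ² + 5θ − 15 = 0.
θ = (−5 + √(5² + 4·10·15)) / (2·10) = (−5 + √625) / 20 = (−5 + 25)/20 = 1.
ℓ''(θ) = −15/θ² − 10 < 0, confirming a maximum.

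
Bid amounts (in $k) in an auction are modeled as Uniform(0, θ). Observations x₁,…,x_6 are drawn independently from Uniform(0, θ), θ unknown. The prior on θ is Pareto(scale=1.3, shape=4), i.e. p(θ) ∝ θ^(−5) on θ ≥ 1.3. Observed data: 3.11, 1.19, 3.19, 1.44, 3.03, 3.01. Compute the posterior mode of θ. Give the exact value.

θ̂_MAP = 3.19

The Uniform(0, θ) likelihood is θ^(−n) for θ ≥ max(xᵢ), zero otherwise. Here max(xᵢ) = 3.19.
Posterior ∝ θ^(−5) · θ^(−6) = θ^(−11) on θ ≥ max(1.3, 3.19) = 3.19.
This density is strictly decreasing in θ, so the posterior mode lies at the lower boundary of the support.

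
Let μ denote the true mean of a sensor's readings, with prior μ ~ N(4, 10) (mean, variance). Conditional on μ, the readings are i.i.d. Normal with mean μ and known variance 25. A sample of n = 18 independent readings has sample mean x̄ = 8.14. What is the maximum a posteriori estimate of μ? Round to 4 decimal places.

n = 18, x̄ = 8.14.
For a Normal prior and Normal likelihood with known variance, the posterior is Normal; its mode equals its mean, the precision-weighted average.
Prior precision 1/σ₀² = 1/10 = 0.1; data precision n/σ² = 18/25 = 0.72.
μ̂ = (0.1·4 + 0.72·8.14) / (0.1 + 0.72) = 6.2608/0.82 = 7826/1025 ≈ 7.6351.

μ̂_MAP = 7.6351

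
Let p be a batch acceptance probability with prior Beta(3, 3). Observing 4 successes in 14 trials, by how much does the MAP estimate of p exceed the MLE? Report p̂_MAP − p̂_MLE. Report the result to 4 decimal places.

MAP − MLE = 0.0476

Posterior is Beta(7, 13); MAP = (7−1)/(20−2) = 6/18 ≈ 0.33333.
MLE ignores the prior: p̂_MLE = k/n = 4/14 ≈ 0.28571.
Difference = 6/18 − 4/14 = 1/21 ≈ 0.0476.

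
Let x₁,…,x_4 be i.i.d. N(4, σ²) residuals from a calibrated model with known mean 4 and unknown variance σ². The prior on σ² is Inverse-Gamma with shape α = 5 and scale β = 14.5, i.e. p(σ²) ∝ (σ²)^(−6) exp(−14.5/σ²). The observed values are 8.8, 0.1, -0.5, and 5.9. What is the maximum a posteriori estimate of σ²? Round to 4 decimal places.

Sum of squared deviations about the known mean: SS = (8.8−4)² + (0.1−4)² + (-0.5−4)² + (5.9−4)² = 62.11.
The Normal likelihood contributes (σ²)^(−n/2) exp(−SS/(2σ²)), so the posterior is Inverse-Gamma(α + n/2, β + SS/2) = Inverse-Gamma(7, 45.555).
The mode of Inverse-Gamma(a, b) is b/(a+1) = 45.555/8 ≈ 5.6944.

σ̂²_MAP = 5.6944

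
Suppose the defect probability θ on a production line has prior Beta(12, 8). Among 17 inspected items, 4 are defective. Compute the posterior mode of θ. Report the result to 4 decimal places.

Prior: Beta(12, 8).
Data: 4 successes in 17 trials. The binomial likelihood contributes θ^4(1−θ)^13, so the posterior is Beta(12+4, 8+13) = Beta(16, 21).
For Beta(a, b) with a, b > 1 the mode is (a−1)/(a+b−2) = 15/35 ≈ 0.4286.

θ̂_MAP = 0.4286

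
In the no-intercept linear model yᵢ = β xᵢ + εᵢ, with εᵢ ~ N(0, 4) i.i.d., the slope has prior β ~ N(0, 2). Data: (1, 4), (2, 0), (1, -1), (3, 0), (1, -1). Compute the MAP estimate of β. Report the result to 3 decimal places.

β̂_MAP = 0.111

log p(β | y) = −Σ(yᵢ − βxᵢ)²/(2·4) − β²/(2·2) + const.
Setting the derivative to zero: Σxᵢ(yᵢ − βxᵢ)/4 − β/2 = 0, so β = Σxᵢyᵢ / (Σxᵢ² + σ²/τ²).
Σxᵢyᵢ = 1·4 + 2·0 + 1·(-1) + 3·0 + 1·(-1) = 2; Σxᵢ² = 16; σ²/τ² = 2.
β̂_MAP = 2 / (16 + 2) = 2/18 ≈ 0.111.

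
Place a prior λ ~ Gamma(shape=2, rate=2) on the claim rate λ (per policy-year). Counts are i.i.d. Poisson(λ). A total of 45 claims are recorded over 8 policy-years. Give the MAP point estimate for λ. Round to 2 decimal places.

Σxᵢ = 45, n = 8.
Posterior ∝ λe^(−2λ) · λ^45e^(−8λ) = λ^46e^(−10λ), i.e. Gamma(shape=47, rate=10).
The mode of a Gamma(a, b) with a ≥ 1 (shape–rate) is (a−1)/b = 46/10 ≈ 4.60.

λ̂_MAP = 4.60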